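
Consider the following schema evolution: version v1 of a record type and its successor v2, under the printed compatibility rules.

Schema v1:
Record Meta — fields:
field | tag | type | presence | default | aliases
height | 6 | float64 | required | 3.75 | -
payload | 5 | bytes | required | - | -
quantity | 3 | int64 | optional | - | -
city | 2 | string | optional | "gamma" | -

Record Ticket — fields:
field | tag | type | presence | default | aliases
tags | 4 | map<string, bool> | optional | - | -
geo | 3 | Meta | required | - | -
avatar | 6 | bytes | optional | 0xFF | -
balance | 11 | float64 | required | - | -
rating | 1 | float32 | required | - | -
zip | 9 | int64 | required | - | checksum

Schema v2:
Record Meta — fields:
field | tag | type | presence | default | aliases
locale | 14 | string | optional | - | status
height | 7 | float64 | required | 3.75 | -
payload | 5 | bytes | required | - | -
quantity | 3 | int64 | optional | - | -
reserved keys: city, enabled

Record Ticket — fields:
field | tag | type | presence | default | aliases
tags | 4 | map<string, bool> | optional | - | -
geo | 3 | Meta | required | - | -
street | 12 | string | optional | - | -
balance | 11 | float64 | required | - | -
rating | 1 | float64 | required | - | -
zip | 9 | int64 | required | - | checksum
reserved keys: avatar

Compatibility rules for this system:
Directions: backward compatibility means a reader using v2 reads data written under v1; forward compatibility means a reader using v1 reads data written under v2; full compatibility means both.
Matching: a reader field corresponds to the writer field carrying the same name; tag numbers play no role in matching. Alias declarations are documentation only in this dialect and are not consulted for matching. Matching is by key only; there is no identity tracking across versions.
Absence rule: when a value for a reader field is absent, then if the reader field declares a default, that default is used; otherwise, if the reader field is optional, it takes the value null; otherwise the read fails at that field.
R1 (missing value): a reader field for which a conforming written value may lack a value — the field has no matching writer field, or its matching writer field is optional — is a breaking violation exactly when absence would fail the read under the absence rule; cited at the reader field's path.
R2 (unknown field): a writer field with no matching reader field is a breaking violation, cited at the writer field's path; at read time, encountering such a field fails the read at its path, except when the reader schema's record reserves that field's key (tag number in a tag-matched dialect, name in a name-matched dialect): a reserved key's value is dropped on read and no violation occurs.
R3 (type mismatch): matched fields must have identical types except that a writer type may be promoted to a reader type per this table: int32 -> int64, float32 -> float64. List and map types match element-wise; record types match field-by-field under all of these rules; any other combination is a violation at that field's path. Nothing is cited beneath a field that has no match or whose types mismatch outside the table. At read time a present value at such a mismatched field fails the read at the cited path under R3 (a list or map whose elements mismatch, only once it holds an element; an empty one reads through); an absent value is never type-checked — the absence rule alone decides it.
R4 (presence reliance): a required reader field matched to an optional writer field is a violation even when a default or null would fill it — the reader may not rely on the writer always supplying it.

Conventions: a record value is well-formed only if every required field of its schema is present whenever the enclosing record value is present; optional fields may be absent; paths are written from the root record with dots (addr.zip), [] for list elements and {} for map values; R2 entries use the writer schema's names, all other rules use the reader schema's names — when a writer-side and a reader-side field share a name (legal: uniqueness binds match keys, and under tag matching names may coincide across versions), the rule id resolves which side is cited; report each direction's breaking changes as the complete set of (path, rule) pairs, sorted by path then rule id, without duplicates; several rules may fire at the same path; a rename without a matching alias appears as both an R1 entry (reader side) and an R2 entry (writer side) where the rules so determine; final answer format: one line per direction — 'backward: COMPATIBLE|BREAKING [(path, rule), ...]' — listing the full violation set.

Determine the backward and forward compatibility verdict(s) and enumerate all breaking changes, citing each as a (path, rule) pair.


the writer's type comes first in each Ticket pair
backward analysis of Ticket with v2 as reader and v1 as writer:
  tags: paired with writer tags (map<string, bool> -> map<string, bool>; writer optional)
  geo: paired with writer geo (Meta -> Meta; writer required)
  no writer field matches reader street
  balance: paired with writer balance (float64 -> float64; writer required)
  rating: paired with writer rating (float32 -> float64; writer required)
  zip: paired with writer zip (int64 -> int64; writer required)
  writer field avatar has no reader counterpart
  no writer field matches reader geo.locale
  geo.height: paired with writer geo.height (float64 -> float64; writer required)
  geo.payload: paired with writer geo.payload (bytes -> bytes; writer required)
  geo.quantity: paired with writer geo.quantity (int64 -> int64; writer optional)
  writer field geo.city has no reader counterpart
  nothing fires on Ticket: backward is COMPATIBLE
forward analysis of Ticket with v1 as reader and v2 as writer:
  tags: paired with writer tags (map<string, bool> -> map<string, bool>; writer optional)
  geo: paired with writer geo (Meta -> Meta; writer required)
  no writer field matches reader avatar
  balance: paired with writer balance (float64 -> float64; writer required)
  rating: paired with writer rating (float64 -> float32; writer required)
  zip: paired with writer zip (int64 -> int64; writer required)
  writer field street has no reader counterpart
  geo.height: paired with writer geo.height (float64 -> float64; writer required)
  geo.payload: paired with writer geo.payload (bytes -> bytes; writer required)
  geo.quantity: paired with writer geo.quantity (int64 -> int64; writer optional)
  no writer field matches reader geo.city
  writer field geo.locale has no reader counterpart
  rule R2 violated at geo.locale
  rule R3 violated at rating
  rule R2 violated at street
  => 3 violation(s): forward is BREAKING for Ticket

backward: COMPATIBLE []; forward: BREAKING [(geo.locale, R2), (rating, R3), (street, R2)]


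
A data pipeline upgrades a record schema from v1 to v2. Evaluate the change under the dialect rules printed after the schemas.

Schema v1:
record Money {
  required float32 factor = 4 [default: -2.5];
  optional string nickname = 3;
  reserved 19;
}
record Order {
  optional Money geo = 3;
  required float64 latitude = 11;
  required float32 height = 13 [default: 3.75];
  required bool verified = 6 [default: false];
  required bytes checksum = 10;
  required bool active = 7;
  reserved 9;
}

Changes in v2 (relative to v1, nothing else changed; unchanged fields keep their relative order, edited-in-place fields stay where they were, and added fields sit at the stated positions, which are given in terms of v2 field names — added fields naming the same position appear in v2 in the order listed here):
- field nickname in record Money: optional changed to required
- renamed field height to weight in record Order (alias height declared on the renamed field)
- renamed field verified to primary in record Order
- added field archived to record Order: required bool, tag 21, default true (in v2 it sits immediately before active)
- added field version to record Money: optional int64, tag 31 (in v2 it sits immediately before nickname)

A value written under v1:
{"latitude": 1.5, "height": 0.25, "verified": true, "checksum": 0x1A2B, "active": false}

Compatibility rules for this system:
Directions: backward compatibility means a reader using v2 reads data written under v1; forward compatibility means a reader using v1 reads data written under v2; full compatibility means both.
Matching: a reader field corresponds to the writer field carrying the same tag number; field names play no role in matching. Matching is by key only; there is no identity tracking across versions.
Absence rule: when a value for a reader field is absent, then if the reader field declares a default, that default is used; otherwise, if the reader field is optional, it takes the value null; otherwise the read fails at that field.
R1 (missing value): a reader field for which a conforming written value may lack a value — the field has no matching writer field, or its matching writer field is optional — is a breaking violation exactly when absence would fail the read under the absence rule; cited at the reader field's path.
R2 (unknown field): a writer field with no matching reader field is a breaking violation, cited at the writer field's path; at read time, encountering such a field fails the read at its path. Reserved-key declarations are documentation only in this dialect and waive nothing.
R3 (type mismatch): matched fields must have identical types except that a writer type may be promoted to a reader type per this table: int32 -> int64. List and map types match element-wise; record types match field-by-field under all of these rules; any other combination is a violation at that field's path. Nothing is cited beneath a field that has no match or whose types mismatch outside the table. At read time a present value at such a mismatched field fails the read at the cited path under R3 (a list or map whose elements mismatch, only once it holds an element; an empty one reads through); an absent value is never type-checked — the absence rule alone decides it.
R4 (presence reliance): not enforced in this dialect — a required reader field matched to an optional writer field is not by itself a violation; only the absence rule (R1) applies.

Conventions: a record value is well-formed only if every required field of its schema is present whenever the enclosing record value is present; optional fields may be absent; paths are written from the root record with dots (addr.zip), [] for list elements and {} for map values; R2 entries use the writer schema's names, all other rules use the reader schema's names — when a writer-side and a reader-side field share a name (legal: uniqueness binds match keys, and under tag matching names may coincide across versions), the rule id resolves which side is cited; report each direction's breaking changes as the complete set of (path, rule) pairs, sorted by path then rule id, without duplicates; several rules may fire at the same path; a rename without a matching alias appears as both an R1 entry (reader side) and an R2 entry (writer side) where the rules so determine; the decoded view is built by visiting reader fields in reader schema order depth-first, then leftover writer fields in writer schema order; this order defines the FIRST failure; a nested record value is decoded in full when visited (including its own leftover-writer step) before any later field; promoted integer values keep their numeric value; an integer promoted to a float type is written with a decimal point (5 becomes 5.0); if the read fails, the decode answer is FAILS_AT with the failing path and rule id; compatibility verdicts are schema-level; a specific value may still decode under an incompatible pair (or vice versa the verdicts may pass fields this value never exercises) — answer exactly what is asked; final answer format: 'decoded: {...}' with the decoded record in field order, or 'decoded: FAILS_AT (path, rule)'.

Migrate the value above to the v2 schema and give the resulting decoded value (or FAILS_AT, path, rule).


decoded: {"geo": null, "latitude": 1.5, "weight": 0.25, "primary": true, "checksum": 0x1A2B, "archived": true, "active": false}

arrows below run writer -> reader for Order
decode walk for Order under reader schema v2:
  geo := null (not supplied -> null)
  latitude := 1.5
  weight := 0.25 (from writer height)
  primary := true (from writer verified)
  checksum := 0x1A2B
  archived := true (no value, default fills)
  active := false
  => decoded: {"geo": null, "latitude": 1.5, "weight": 0.25, "primary": true, "checksum": 0x1A2B, "archived": true, "active": false}
the rest of the Order diff is inert for this question:
  field nickname in record Money: optional changed to required -> schema-level compatibility only; this Order value's decode is unchanged
  added field version to record Money: optional int64, tag 31 (in v2 it sits immediately before nickname) -> schema-level compatibility only; this Order value's decode is unchanged


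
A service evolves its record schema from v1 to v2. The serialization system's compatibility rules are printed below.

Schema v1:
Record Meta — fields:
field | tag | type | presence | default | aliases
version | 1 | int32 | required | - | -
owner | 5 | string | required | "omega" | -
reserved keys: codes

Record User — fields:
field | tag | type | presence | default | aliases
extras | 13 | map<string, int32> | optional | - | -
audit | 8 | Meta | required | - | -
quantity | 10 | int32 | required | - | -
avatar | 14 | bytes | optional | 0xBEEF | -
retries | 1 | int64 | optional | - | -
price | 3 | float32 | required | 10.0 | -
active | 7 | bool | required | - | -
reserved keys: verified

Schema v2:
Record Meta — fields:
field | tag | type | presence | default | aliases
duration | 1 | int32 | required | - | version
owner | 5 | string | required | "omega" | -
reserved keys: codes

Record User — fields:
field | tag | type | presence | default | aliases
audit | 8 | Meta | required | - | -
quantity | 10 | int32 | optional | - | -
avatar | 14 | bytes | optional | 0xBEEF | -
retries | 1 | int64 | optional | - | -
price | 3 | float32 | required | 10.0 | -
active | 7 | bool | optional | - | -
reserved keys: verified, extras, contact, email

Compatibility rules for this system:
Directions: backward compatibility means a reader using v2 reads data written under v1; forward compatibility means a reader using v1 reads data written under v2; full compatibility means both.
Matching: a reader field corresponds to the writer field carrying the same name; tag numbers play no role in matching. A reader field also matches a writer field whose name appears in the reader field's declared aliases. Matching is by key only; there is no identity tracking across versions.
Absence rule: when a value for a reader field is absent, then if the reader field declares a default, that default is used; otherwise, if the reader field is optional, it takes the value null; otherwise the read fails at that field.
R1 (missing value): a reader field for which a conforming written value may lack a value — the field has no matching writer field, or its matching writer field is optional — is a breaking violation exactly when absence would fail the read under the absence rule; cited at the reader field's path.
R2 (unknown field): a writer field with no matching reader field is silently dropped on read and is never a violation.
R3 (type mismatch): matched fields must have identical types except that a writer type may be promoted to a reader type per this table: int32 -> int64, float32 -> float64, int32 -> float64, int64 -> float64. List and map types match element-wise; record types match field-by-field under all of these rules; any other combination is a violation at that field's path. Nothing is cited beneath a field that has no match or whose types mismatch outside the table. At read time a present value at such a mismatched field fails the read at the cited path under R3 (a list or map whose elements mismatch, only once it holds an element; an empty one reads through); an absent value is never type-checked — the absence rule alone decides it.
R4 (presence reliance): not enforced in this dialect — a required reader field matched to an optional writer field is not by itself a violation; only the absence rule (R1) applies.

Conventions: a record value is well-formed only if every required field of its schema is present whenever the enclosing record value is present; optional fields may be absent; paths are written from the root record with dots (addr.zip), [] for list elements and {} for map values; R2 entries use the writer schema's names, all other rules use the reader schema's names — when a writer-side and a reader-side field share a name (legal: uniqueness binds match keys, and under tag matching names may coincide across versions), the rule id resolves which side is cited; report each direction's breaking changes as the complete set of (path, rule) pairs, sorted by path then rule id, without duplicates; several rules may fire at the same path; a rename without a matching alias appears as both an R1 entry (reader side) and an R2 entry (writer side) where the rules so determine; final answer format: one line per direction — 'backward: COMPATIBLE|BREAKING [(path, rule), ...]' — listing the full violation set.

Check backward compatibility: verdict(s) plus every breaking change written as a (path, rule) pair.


backward: COMPATIBLE []

each type pair in User: writer, then reader
checking backward for User: reader v2 against writer v1:
  audit: Meta -> Meta, writer required; from audit
  quantity: int32 -> int32, writer required; from quantity
  avatar: bytes -> bytes, writer optional; from avatar
  retries: int64 -> int64, writer optional; from retries
  price: float32 -> float32, writer required; from price
  active: bool -> bool, writer required; from active
  writer extras: unknown to reader
  audit.duration: int32 -> int32, writer required; from audit.version
  audit.owner: string -> string, writer required; from audit.owner
  nothing fires on User: backward is COMPATIBLE
diffs on User not affecting the asked answer:
  field quantity in record User: required changed to optional -> fires only in the forward direction of User, which is not asked here
  field active in record User: required changed to optional -> fires only in the forward direction of User, which is not asked here
  removed field extras from record User (its key "extras" joins the reserved list) -> inert for the asked User verdict: nothing fires
  renamed field version to duration in record Meta (alias version declared on the renamed field) -> fires only in the forward direction of User, which is not asked here


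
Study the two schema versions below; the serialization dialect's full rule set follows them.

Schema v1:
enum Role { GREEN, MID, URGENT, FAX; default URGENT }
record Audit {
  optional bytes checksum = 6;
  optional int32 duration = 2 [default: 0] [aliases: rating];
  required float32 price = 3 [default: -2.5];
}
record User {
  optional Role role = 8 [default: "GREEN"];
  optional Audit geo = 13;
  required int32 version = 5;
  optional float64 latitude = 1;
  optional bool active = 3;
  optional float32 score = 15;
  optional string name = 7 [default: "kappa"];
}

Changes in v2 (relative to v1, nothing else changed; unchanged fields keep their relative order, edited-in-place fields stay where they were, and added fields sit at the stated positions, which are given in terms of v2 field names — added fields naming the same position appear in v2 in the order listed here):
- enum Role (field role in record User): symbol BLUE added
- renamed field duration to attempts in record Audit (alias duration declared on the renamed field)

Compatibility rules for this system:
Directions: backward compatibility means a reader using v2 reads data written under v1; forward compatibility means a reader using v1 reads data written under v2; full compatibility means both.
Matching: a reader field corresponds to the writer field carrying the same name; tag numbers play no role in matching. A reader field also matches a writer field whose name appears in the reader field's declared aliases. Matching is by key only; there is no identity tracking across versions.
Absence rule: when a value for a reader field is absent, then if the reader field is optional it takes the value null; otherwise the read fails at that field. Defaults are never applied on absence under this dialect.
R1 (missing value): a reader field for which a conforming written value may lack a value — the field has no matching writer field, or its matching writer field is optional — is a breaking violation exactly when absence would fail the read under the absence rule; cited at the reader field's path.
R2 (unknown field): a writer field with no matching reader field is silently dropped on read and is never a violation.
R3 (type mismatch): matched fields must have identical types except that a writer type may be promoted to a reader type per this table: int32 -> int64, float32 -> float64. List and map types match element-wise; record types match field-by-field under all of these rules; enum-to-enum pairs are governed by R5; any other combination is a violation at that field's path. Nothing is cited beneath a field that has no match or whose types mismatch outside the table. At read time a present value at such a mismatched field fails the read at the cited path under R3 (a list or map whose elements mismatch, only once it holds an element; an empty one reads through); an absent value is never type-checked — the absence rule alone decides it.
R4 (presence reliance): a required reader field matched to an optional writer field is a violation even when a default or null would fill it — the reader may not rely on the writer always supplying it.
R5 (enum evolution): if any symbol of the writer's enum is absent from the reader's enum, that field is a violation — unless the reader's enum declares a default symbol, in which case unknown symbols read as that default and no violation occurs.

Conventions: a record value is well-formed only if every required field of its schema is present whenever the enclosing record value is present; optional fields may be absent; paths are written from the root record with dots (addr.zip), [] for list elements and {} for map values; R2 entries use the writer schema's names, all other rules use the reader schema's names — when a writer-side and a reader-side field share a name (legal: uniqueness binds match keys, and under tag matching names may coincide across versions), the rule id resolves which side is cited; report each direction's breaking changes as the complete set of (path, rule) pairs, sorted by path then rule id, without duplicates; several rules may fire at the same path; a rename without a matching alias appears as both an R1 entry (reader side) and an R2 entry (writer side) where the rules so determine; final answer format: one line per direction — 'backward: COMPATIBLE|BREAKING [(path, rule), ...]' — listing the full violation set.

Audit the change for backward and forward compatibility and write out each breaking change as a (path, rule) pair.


in User below, arrows point writer -> reader
backward for User (reader v2, writer v1):
  role <- role (Role -> Role, writer optional)
  geo <- geo (Audit -> Audit, writer optional)
  version <- version (int32 -> int32, writer required)
  latitude <- latitude (float64 -> float64, writer optional)
  active <- active (bool -> bool, writer optional)
  score <- score (float32 -> float32, writer optional)
  name <- name (string -> string, writer optional)
  geo.checksum <- geo.checksum (bytes -> bytes, writer optional)
  geo.attempts <- geo.duration (int32 -> int32, writer optional)
  geo.price <- geo.price (float32 -> float32, writer required)
  => no violations; backward on User: COMPATIBLE
forward for User (reader v1, writer v2):
  role <- role (Role -> Role, writer optional)
  geo <- geo (Audit -> Audit, writer optional)
  version <- version (int32 -> int32, writer required)
  latitude <- latitude (float64 -> float64, writer optional)
  active <- active (bool -> bool, writer optional)
  score <- score (float32 -> float32, writer optional)
  name <- name (string -> string, writer optional)
  geo.checksum <- geo.checksum (bytes -> bytes, writer optional)
  geo.duration has no writer counterpart
  geo.price <- geo.price (float32 -> float32, writer required)
  geo.attempts (writer side), unknown to reader
  => no violations; forward on User: COMPATIBLE

backward: COMPATIBLE []; forward: COMPATIBLE []


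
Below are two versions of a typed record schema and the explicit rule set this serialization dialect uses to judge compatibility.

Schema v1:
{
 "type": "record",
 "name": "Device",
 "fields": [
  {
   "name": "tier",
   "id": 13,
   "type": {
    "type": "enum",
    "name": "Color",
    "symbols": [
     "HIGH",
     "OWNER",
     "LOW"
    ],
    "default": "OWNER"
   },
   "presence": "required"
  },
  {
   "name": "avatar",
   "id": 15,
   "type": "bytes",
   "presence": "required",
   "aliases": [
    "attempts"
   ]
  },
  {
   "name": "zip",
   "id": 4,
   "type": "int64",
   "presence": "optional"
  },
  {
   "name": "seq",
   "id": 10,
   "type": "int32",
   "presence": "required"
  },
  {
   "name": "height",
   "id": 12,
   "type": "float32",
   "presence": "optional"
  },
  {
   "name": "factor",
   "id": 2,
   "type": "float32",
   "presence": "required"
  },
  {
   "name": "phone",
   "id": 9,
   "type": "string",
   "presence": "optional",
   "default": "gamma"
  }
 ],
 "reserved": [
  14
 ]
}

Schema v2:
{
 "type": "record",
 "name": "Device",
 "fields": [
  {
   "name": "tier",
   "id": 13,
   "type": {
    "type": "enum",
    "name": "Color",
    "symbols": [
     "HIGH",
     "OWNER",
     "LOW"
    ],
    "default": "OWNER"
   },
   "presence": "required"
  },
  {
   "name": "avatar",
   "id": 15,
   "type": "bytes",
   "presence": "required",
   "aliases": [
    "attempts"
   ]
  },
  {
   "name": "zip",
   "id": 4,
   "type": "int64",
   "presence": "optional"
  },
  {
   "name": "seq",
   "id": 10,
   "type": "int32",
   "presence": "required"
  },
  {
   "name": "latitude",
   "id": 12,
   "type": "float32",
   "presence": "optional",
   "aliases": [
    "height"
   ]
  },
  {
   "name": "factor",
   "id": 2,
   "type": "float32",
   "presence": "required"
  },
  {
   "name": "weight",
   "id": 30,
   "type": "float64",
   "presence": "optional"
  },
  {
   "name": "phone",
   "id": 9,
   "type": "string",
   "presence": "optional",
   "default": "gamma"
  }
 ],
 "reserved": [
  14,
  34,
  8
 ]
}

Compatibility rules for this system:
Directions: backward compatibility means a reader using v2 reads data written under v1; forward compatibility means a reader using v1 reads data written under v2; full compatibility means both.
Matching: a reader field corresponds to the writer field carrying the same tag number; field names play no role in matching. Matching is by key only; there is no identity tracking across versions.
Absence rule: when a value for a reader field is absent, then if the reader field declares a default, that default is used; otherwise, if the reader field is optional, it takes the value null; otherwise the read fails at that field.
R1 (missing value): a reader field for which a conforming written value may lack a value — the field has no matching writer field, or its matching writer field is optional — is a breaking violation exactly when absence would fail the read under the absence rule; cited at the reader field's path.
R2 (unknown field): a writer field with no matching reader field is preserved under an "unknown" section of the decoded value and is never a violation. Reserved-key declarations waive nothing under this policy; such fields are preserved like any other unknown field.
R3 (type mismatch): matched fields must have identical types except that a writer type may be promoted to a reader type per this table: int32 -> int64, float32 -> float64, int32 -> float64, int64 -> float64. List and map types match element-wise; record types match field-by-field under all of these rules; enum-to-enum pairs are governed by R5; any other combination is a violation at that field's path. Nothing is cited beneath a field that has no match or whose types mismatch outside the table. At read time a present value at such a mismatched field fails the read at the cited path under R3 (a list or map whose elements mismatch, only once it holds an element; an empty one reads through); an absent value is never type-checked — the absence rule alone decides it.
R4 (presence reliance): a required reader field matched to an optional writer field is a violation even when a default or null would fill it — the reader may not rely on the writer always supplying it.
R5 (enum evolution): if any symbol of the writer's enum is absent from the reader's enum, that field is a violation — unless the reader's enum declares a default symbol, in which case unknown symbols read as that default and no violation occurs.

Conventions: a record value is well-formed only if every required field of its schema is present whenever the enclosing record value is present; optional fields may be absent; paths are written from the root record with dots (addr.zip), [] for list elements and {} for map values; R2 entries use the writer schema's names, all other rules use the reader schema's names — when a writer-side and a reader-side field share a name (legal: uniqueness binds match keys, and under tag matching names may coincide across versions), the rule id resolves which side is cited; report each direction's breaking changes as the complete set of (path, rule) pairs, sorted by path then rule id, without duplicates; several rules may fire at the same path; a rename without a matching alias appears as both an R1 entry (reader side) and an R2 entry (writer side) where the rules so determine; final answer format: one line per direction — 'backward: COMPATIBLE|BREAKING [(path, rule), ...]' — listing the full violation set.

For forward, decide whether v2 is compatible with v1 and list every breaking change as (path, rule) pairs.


each type pair in Device: writer, then reader
forward for Device (reader v1, writer v2):
  Color -> Color, writer required: tier aligns to tier
  bytes -> bytes, writer required: avatar aligns to avatar
  int64 -> int64, writer optional: zip aligns to zip
  int32 -> int32, writer required: seq aligns to seq
  float32 -> float32, writer optional: height aligns to latitude
  float32 -> float32, writer required: factor aligns to factor
  string -> string, writer optional: phone aligns to phone
  writer weight: unknown to reader
  nothing fires on Device: forward is COMPATIBLE
the other Device changes do not affect what is asked:
  added field weight to record Device: optional float64, tag 30 (in v2 it sits immediately before phone) -> fires no rule on Device, leaving the asked answer as it is
  renamed field height to latitude in record Device (alias height declared on the renamed field) -> fires no rule on Device, leaving the asked answer as it is

forward: COMPATIBLE []


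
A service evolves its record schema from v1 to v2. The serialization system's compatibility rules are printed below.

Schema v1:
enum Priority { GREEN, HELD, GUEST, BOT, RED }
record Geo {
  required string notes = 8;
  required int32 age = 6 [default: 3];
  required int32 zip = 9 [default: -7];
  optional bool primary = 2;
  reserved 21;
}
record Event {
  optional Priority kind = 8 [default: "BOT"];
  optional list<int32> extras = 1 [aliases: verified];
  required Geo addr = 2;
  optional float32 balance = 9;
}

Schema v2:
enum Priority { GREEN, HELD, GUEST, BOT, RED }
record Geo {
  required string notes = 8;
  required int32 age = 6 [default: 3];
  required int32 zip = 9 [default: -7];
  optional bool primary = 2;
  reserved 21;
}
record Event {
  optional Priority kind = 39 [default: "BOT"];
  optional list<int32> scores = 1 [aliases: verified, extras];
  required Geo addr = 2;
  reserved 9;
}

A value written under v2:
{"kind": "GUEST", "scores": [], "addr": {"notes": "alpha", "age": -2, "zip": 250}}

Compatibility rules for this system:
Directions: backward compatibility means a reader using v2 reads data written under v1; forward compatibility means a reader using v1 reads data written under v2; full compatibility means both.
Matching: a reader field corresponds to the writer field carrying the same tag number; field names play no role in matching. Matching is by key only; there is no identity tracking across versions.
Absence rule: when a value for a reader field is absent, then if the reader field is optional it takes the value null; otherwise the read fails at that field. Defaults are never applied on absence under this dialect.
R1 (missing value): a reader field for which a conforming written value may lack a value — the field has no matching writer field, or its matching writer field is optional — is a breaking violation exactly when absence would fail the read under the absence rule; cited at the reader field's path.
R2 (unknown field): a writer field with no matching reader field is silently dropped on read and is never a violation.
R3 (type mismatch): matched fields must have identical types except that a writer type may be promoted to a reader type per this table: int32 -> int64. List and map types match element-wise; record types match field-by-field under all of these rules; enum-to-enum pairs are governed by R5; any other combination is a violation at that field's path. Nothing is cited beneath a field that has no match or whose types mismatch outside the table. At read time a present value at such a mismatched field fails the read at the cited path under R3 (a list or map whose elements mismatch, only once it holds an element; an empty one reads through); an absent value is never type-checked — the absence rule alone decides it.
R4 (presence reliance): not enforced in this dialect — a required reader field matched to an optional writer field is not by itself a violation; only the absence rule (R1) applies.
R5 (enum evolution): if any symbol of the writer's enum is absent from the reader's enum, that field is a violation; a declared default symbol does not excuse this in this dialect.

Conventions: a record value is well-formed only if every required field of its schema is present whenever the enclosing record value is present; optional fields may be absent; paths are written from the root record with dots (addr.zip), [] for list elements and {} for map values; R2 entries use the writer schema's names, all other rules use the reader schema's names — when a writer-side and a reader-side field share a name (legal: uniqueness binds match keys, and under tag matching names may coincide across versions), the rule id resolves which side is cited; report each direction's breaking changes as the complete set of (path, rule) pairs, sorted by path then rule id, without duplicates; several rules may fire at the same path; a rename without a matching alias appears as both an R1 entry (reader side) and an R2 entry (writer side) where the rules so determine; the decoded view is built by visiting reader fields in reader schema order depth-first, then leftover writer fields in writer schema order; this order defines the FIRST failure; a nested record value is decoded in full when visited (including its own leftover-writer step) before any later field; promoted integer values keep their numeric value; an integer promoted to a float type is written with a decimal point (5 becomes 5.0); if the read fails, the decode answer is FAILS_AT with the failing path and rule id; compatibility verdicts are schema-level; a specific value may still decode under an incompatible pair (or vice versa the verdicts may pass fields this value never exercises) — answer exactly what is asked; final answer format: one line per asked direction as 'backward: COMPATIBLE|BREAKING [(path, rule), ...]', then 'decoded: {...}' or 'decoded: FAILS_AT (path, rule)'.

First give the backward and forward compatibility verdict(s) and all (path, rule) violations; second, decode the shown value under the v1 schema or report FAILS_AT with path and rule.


backward: COMPATIBLE []; forward: COMPATIBLE []; decoded: {"kind": null, "extras": [], "addr": {"notes": "alpha", "age": -2, "zip": 250, "primary": null}, "balance": null}

the writer's type comes first in each Event pair
backward on Event — v2 reading data written by v1:
  kind: no writer match
  scores <- extras (list<int32> -> list<int32>, writer optional)
  addr <- addr (Geo -> Geo, writer required)
  writer field kind has no reader counterpart
  writer field balance has no reader counterpart
  addr.notes <- addr.notes (string -> string, writer required)
  addr.age <- addr.age (int32 -> int32, writer required)
  addr.zip <- addr.zip (int32 -> int32, writer required)
  addr.primary <- addr.primary (bool -> bool, writer optional)
  => backward verdict for Event: COMPATIBLE, no violations
forward on Event — v1 reading data written by v2:
  kind: no writer match
  extras <- scores (list<int32> -> list<int32>, writer optional)
  addr <- addr (Geo -> Geo, writer required)
  balance: no writer match
  writer field kind has no reader counterpart
  addr.notes <- addr.notes (string -> string, writer required)
  addr.age <- addr.age (int32 -> int32, writer required)
  addr.zip <- addr.zip (int32 -> int32, writer required)
  addr.primary <- addr.primary (bool -> bool, writer optional)
  => forward verdict for Event: COMPATIBLE, no violations
decoding the Event value with the v1 reader:
  kind := null (absent, optional -> null)
  extras := [] (from writer scores)
  addr.notes := "alpha"
  addr.age := -2
  addr.zip := 250
  addr.primary := null (absent, optional -> null)
  balance := null (absent, optional -> null)
  writer kind: unknown -> dropped
  => decoded: {"kind": null, "extras": [], "addr": {"notes": "alpha", "age": -2, "zip": 250, "primary": null}, "balance": null}


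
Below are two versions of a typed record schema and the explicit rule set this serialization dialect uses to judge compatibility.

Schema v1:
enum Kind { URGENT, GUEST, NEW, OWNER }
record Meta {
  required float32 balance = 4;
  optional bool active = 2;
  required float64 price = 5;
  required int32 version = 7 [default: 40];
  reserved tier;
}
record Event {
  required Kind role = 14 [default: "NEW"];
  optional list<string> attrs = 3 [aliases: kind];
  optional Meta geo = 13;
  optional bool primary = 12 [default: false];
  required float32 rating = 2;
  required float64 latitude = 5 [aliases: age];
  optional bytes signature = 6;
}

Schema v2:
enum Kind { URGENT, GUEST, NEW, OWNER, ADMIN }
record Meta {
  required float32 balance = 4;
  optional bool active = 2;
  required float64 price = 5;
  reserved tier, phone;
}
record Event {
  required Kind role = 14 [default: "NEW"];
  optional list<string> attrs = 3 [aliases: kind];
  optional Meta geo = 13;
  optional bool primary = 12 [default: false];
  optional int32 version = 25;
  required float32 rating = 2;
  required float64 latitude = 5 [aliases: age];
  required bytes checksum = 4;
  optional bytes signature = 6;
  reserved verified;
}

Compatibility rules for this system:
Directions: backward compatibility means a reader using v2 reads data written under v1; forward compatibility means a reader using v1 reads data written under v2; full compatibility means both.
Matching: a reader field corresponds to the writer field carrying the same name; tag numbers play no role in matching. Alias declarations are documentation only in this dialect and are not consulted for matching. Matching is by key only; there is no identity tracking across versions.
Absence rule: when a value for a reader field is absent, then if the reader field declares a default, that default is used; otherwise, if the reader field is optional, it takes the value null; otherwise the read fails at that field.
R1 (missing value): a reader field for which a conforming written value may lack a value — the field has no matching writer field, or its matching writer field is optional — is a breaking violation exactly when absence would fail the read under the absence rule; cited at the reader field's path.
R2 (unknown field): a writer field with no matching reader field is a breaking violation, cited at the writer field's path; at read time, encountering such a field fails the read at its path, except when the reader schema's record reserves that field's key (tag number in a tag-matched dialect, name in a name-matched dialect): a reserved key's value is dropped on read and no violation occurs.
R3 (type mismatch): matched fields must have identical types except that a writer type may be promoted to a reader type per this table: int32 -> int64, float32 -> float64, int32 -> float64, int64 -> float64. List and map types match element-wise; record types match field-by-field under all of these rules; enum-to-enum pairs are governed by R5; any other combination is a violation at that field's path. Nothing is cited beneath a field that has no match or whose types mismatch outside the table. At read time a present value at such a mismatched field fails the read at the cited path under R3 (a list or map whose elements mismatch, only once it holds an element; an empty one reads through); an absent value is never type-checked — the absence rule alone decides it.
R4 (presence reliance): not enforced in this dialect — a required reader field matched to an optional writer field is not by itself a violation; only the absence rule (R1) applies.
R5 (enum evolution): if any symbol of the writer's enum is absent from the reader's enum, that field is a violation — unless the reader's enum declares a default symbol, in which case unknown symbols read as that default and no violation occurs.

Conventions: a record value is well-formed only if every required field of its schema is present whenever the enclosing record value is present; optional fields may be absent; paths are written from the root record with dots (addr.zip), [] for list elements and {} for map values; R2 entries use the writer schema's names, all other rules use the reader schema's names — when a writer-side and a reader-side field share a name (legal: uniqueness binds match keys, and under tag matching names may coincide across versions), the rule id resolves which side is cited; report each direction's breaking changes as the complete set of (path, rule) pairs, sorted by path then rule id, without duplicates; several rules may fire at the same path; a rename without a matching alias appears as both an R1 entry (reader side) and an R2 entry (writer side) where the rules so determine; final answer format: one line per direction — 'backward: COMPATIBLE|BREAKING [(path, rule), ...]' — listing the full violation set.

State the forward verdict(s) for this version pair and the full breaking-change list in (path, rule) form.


the writer's type comes first in each Event pair
forward for Event (reader v1, writer v2):
  role: paired with writer role (Kind -> Kind; writer required)
  attrs: paired with writer attrs (list<string> -> list<string>; writer optional)
  geo: paired with writer geo (Meta -> Meta; writer optional)
  primary: paired with writer primary (bool -> bool; writer optional)
  rating: paired with writer rating (float32 -> float32; writer required)
  latitude: paired with writer latitude (float64 -> float64; writer required)
  signature: paired with writer signature (bytes -> bytes; writer optional)
  leftover writer field: version
  leftover writer field: checksum
  geo.balance: paired with writer geo.balance (float32 -> float32; writer required)
  geo.active: paired with writer geo.active (bool -> bool; writer optional)
  geo.price: paired with writer geo.price (float64 -> float64; writer required)
  geo.version has no writer counterpart
  rule R2 violated at checksum
  rule R5 violated at role
  rule R2 violated at version
  forward on Event therefore BREAKING (3)
the rest of the Event diff is inert for this question:
  removed field version from record Meta -> affects backward compatibility only, which is not asked

forward: BREAKING [(checksum, R2), (role, R5), (version, R2)]
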